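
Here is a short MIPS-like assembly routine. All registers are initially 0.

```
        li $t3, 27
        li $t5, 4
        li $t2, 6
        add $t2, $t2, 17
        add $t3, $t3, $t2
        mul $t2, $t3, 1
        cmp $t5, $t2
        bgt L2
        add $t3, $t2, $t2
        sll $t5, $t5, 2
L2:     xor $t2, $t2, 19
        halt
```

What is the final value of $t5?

li $t3, 27 → $t3=27
li $t5, 4 → $t5=4
li $t2, 6 → $t2=6
add $t2, $t2, 17 → $t2=6+17=23
add $t3, $t3, $t2 → $t3=27+23=50
mul $t2, $t3, 1 → $t2=50*1=50
cmp $t5, $t2  (cmp 4,50)
bgt L2: not taken
add $t3, $t2, $t2 → $t3=50+50=100
sll $t5, $t5, 2 → $t5=4<<2=16
xor $t2, $t2, 19 → $t2=50^19=33
halt.

16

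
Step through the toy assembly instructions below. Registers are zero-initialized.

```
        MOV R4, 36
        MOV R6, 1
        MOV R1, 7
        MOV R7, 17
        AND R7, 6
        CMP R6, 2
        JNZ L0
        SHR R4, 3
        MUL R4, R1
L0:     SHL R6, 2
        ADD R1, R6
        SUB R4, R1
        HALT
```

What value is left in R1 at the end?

11

MOV R4, 36 → R4=36
MOV R6, 1 → R6=1
MOV R1, 7 → R1=7
MOV R7, 17 → R7=17
AND R7, 6 → R7=17&6=0
CMP R6, 2  (cmp 1,2)
JNZ L0: taken
SHL R6, 2 → R6=1<<2=4
ADD R1, R6 → R1=7+4=11
SUB R4, R1 → R4=36-11=25
halt.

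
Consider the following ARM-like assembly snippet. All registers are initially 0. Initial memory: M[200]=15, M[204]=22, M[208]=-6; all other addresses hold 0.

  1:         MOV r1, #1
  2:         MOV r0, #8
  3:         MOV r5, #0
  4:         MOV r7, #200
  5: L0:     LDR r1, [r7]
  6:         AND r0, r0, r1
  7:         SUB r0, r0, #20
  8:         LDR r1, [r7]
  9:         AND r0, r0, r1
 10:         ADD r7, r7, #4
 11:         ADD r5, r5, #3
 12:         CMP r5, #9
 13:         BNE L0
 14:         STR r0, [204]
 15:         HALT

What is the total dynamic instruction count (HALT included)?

after MOV r1, #1: r1=1
after MOV r0, #8: r0=8
after MOV r5, #0: r5=0
after MOV r7, #200: r7=200
after LDR r1, [r7]: r1=M[200]=15
after AND r0, r0, r1: r0=8&15=8
after SUB r0, r0, #20: r0=8-20=-12
after LDR r1, [r7]: r1=M[200]=15
after AND r0, r0, r1: r0=(-12)&15=4
after ADD r7, r7, #4: r7=200+4=204
after ADD r5, r5, #3: r5=0+3=3
CMP r5, #9  (cmp 3,9)
BNE L0: taken
after LDR r1, [r7]: r1=M[204]=22
after AND r0, r0, r1: r0=4&22=4
after SUB r0, r0, #20: r0=4-20=-16
after LDR r1, [r7]: r1=M[204]=22
after AND r0, r0, r1: r0=(-16)&22=16
after ADD r7, r7, #4: r7=204+4=208
after ADD r5, r5, #3: r5=3+3=6
CMP r5, #9  (cmp 6,9)
BNE L0: taken
after LDR r1, [r7]: r1=M[208]=-6
after AND r0, r0, r1: r0=16&(-6)=16
after SUB r0, r0, #20: r0=16-20=-4
after LDR r1, [r7]: r1=M[208]=-6
after AND r0, r0, r1: r0=(-4)&(-6)=-8
after ADD r7, r7, #4: r7=208+4=212
after ADD r5, r5, #3: r5=6+3=9
CMP r5, #9  (cmp 9,9)
BNE L0: not taken
STR r0, [204] → M[204]=-8
halt.
Total executed instructions: 33.

33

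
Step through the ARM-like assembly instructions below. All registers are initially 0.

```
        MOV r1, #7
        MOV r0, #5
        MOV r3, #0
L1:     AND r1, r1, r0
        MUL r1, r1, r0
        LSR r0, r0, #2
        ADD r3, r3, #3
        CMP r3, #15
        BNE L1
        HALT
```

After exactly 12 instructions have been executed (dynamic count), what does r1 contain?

1

r1=7
r0=5
r3=0
r1=7&5=5
r1=5*5=25
r0=5>>2=1
r3=0+3=3
CMP r3, #15  (cmp 3,15)
BNE L1: taken
r1=25&1=1
r1=1*1=1
r0=1>>2=0
After step 12: r1 = 1.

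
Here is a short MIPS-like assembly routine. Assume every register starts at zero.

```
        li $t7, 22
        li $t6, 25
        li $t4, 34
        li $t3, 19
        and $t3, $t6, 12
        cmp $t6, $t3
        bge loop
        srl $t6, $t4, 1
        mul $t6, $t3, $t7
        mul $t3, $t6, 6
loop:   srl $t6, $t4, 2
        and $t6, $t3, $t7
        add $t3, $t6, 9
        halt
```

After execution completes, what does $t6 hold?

0

li $t7, 22 → $t7=22
li $t6, 25 → $t6=25
li $t4, 34 → $t4=34
li $t3, 19 → $t3=19
and $t3, $t6, 12 → $t3=25&12=8
cmp $t6, $t3  (cmp 25,8)
bge loop: taken
srl $t6, $t4, 2 → $t6=34>>2=8
and $t6, $t3, $t7 → $t6=8&22=0
add $t3, $t6, 9 → $t3=0+9=9
halt.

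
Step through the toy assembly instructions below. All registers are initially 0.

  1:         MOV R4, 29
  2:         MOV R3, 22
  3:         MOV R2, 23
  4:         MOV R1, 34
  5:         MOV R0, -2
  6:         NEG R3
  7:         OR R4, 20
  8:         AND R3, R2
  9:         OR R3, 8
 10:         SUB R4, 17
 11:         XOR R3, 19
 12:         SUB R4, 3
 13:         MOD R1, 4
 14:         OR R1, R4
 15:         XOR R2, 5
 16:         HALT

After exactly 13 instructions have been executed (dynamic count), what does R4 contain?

MOV R4, 29 → R4=29
MOV R3, 22 → R3=22
MOV R2, 23 → R2=23
MOV R1, 34 → R1=34
MOV R0, -2 → R0=-2
NEG R3 → R3=-(22)=-22
OR R4, 20 → R4=29|20=29
AND R3, R2 → R3=(-22)&23=2
OR R3, 8 → R3=2|8=10
SUB R4, 17 → R4=29-17=12
XOR R3, 19 → R3=10^19=25
SUB R4, 3 → R4=12-3=9
MOD R1, 4 → R1=34%4=2
After step 13: R4 = 9.

9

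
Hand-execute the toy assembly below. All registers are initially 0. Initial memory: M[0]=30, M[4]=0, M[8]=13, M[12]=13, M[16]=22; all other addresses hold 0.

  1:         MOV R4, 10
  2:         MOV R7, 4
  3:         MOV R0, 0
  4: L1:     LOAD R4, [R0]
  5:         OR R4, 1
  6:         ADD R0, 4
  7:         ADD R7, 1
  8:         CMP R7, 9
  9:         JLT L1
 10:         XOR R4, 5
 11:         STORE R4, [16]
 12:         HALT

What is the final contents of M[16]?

18

MOV R4, 10 → R4=10
MOV R7, 4 → R7=4
MOV R0, 0 → R0=0
LOAD R4, [R0] → R4=M[0]=30
OR R4, 1 → R4=30|1=31
ADD R0, 4 → R0=0+4=4
ADD R7, 1 → R7=4+1=5
CMP R7, 9  (cmp 5,9)
JLT L1: taken
LOAD R4, [R0] → R4=M[4]=0
OR R4, 1 → R4=0|1=1
ADD R0, 4 → R0=4+4=8
ADD R7, 1 → R7=5+1=6
CMP R7, 9  (cmp 6,9)
JLT L1: taken
LOAD R4, [R0] → R4=M[8]=13
OR R4, 1 → R4=13|1=13
ADD R0, 4 → R0=8+4=12
ADD R7, 1 → R7=6+1=7
CMP R7, 9  (cmp 7,9)
JLT L1: taken
LOAD R4, [R0] → R4=M[12]=13
OR R4, 1 → R4=13|1=13
ADD R0, 4 → R0=12+4=16
ADD R7, 1 → R7=7+1=8
CMP R7, 9  (cmp 8,9)
JLT L1: taken
LOAD R4, [R0] → R4=M[16]=22
OR R4, 1 → R4=22|1=23
ADD R0, 4 → R0=16+4=20
ADD R7, 1 → R7=8+1=9
CMP R7, 9  (cmp 9,9)
JLT L1: not taken
XOR R4, 5 → R4=23^5=18
STORE R4, [16] → M[16]=18
halt.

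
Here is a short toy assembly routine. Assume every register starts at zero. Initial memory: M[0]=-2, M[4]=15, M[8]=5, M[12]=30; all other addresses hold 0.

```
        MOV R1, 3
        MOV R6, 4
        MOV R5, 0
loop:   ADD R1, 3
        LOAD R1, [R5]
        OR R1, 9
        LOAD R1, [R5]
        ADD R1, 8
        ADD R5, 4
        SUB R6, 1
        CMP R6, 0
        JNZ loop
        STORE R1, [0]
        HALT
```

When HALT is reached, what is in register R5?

R1=3
R6=4
R5=0
R1=3+3=6
R1=M[0]=-2
R1=(-2)|9=-1
R1=M[0]=-2
R1=(-2)+8=6
R5=0+4=4
R6=4-1=3
CMP R6, 0  (cmp 3,0)
JNZ loop: taken
R1=6+3=9
R1=M[4]=15
R1=15|9=15
R1=M[4]=15
R1=15+8=23
R5=4+4=8
R6=3-1=2
CMP R6, 0  (cmp 2,0)
JNZ loop: taken
R1=23+3=26
R1=M[8]=5
R1=5|9=13
R1=M[8]=5
R1=5+8=13
R5=8+4=12
R6=2-1=1
CMP R6, 0  (cmp 1,0)
JNZ loop: taken
R1=13+3=16
R1=M[12]=30
R1=30|9=31
R1=M[12]=30
R1=30+8=38
R5=12+4=16
R6=1-1=0
CMP R6, 0  (cmp 0,0)
JNZ loop: not taken
STORE R1, [0] → M[0]=38
halt.

16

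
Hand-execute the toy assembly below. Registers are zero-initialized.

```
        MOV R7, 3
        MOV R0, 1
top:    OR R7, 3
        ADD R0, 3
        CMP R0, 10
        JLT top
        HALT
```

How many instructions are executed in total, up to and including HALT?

R7=3
R0=1
R7=3|3=3
R0=1+3=4
CMP R0, 10  (cmp 4,10)
JLT top: taken
R7=3|3=3
R0=4+3=7
CMP R0, 10  (cmp 7,10)
JLT top: taken
R7=3|3=3
R0=7+3=10
CMP R0, 10  (cmp 10,10)
JLT top: not taken
halt.
Total executed instructions: 15.

15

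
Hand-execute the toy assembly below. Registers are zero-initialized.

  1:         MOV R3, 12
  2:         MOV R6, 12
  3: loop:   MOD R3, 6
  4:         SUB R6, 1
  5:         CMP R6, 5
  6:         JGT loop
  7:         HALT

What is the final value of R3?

0

R3=12
R6=12
R3=12%6=0
R6=12-1=11
CMP R6, 5  (cmp 11,5)
JGT loop: taken
R3=0%6=0
R6=11-1=10
CMP R6, 5  (cmp 10,5)
JGT loop: taken
R3=0%6=0
R6=10-1=9
CMP R6, 5  (cmp 9,5)
JGT loop: taken
R3=0%6=0
R6=9-1=8
CMP R6, 5  (cmp 8,5)
JGT loop: taken
R3=0%6=0
R6=8-1=7
CMP R6, 5  (cmp 7,5)
JGT loop: taken
R3=0%6=0
R6=7-1=6
CMP R6, 5  (cmp 6,5)
JGT loop: taken
R3=0%6=0
R6=6-1=5
CMP R6, 5  (cmp 5,5)
JGT loop: not taken
halt.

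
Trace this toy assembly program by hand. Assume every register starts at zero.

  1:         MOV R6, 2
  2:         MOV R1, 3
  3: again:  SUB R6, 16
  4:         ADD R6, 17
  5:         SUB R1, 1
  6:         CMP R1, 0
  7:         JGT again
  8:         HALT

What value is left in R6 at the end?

R6=2
R1=3
R6=2-16=-14
R6=(-14)+17=3
R1=3-1=2
CMP R1, 0  (cmp 2,0)
JGT again: taken
R6=3-16=-13
R6=(-13)+17=4
R1=2-1=1
CMP R1, 0  (cmp 1,0)
JGT again: taken
R6=4-16=-12
R6=(-12)+17=5
R1=1-1=0
CMP R1, 0  (cmp 0,0)
JGT again: not taken
halt.

5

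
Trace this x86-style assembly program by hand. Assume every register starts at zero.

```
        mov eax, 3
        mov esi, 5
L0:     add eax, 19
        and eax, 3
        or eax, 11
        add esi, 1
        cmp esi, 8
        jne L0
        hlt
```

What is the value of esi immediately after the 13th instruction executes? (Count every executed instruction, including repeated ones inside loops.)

7

mov eax, 3 → eax=3
mov esi, 5 → esi=5
add eax, 19 → eax=3+19=22
and eax, 3 → eax=22&3=2
or eax, 11 → eax=2|11=11
add esi, 1 → esi=5+1=6
cmp esi, 8  (cmp 6,8)
jne L0: taken
add eax, 19 → eax=11+19=30
and eax, 3 → eax=30&3=2
or eax, 11 → eax=2|11=11
add esi, 1 → esi=6+1=7
cmp esi, 8  (cmp 7,8)
After step 13: esi = 7.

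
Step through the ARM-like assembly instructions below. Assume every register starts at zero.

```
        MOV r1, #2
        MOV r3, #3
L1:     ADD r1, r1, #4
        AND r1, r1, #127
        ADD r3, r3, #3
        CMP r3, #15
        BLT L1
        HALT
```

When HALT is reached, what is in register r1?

18

after MOV r1, #2: r1=2
after MOV r3, #3: r3=3
after ADD r1, r1, #4: r1=2+4=6
after AND r1, r1, #127: r1=6&127=6
after ADD r3, r3, #3: r3=3+3=6
CMP r3, #15  (cmp 6,15)
BLT L1: taken
after ADD r1, r1, #4: r1=6+4=10
after AND r1, r1, #127: r1=10&127=10
after ADD r3, r3, #3: r3=6+3=9
CMP r3, #15  (cmp 9,15)
BLT L1: taken
after ADD r1, r1, #4: r1=10+4=14
after AND r1, r1, #127: r1=14&127=14
after ADD r3, r3, #3: r3=9+3=12
CMP r3, #15  (cmp 12,15)
BLT L1: taken
after ADD r1, r1, #4: r1=14+4=18
after AND r1, r1, #127: r1=18&127=18
after ADD r3, r3, #3: r3=12+3=15
CMP r3, #15  (cmp 15,15)
BLT L1: not taken
halt.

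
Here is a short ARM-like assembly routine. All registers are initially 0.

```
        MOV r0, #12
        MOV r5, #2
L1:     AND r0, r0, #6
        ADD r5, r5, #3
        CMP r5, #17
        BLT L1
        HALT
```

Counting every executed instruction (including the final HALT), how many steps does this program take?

MOV r0, #12 → r0=12
MOV r5, #2 → r5=2
AND r0, r0, #6 → r0=12&6=4
ADD r5, r5, #3 → r5=2+3=5
CMP r5, #17  (cmp 5,17)
BLT L1: taken
AND r0, r0, #6 → r0=4&6=4
ADD r5, r5, #3 → r5=5+3=8
CMP r5, #17  (cmp 8,17)
BLT L1: taken
AND r0, r0, #6 → r0=4&6=4
ADD r5, r5, #3 → r5=8+3=11
CMP r5, #17  (cmp 11,17)
BLT L1: taken
AND r0, r0, #6 → r0=4&6=4
ADD r5, r5, #3 → r5=11+3=14
CMP r5, #17  (cmp 14,17)
BLT L1: taken
AND r0, r0, #6 → r0=4&6=4
ADD r5, r5, #3 → r5=14+3=17
CMP r5, #17  (cmp 17,17)
BLT L1: not taken
halt.
Total executed instructions: 23.

23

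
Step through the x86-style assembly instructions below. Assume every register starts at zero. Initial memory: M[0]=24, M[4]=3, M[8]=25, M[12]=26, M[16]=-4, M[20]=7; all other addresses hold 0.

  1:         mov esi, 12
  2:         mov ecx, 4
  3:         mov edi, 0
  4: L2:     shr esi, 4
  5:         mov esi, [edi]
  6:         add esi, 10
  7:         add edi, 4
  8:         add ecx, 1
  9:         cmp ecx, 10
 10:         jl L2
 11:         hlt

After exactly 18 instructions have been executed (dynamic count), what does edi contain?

8

esi=12
ecx=4
edi=0
esi=12>>4=0
esi=M[0]=24
esi=24+10=34
edi=0+4=4
ecx=4+1=5
cmp ecx, 10  (cmp 5,10)
jl L2: taken
esi=34>>4=2
esi=M[4]=3
esi=3+10=13
edi=4+4=8
ecx=5+1=6
cmp ecx, 10  (cmp 6,10)
jl L2: taken
esi=13>>4=0
After step 18: edi = 8.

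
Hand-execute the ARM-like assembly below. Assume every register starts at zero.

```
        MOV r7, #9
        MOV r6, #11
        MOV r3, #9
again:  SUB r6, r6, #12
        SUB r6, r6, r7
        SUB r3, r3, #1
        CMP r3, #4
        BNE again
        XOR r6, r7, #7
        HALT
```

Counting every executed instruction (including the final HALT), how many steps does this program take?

MOV r7, #9 → r7=9
MOV r6, #11 → r6=11
MOV r3, #9 → r3=9
SUB r6, r6, #12 → r6=11-12=-1
SUB r6, r6, r7 → r6=(-1)-9=-10
SUB r3, r3, #1 → r3=9-1=8
CMP r3, #4  (cmp 8,4)
BNE again: taken
SUB r6, r6, #12 → r6=(-10)-12=-22
SUB r6, r6, r7 → r6=(-22)-9=-31
SUB r3, r3, #1 → r3=8-1=7
CMP r3, #4  (cmp 7,4)
BNE again: taken
SUB r6, r6, #12 → r6=(-31)-12=-43
SUB r6, r6, r7 → r6=(-43)-9=-52
SUB r3, r3, #1 → r3=7-1=6
CMP r3, #4  (cmp 6,4)
BNE again: taken
SUB r6, r6, #12 → r6=(-52)-12=-64
SUB r6, r6, r7 → r6=(-64)-9=-73
SUB r3, r3, #1 → r3=6-1=5
CMP r3, #4  (cmp 5,4)
BNE again: taken
SUB r6, r6, #12 → r6=(-73)-12=-85
SUB r6, r6, r7 → r6=(-85)-9=-94
SUB r3, r3, #1 → r3=5-1=4
CMP r3, #4  (cmp 4,4)
BNE again: not taken
XOR r6, r7, #7 → r6=9^7=14
halt.
Total executed instructions: 30.

30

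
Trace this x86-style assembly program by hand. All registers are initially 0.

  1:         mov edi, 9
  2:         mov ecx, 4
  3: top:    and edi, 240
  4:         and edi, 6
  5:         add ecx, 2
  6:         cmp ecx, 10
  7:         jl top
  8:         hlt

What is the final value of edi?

mov edi, 9 → edi=9
mov ecx, 4 → ecx=4
and edi, 240 → edi=9&240=0
and edi, 6 → edi=0&6=0
add ecx, 2 → ecx=4+2=6
cmp ecx, 10  (cmp 6,10)
jl top: taken
and edi, 240 → edi=0&240=0
and edi, 6 → edi=0&6=0
add ecx, 2 → ecx=6+2=8
cmp ecx, 10  (cmp 8,10)
jl top: taken
and edi, 240 → edi=0&240=0
and edi, 6 → edi=0&6=0
add ecx, 2 → ecx=8+2=10
cmp ecx, 10  (cmp 10,10)
jl top: not taken
halt.

0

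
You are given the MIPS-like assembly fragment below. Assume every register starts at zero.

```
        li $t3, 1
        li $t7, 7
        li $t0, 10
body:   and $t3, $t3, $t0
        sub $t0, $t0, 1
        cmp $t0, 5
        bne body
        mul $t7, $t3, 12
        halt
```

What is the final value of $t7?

0

after li $t3, 1: $t3=1
after li $t7, 7: $t7=7
after li $t0, 10: $t0=10
after and $t3, $t3, $t0: $t3=1&10=0
after sub $t0, $t0, 1: $t0=10-1=9
cmp $t0, 5  (cmp 9,5)
bne body: taken
after and $t3, $t3, $t0: $t3=0&9=0
after sub $t0, $t0, 1: $t0=9-1=8
cmp $t0, 5  (cmp 8,5)
bne body: taken
after and $t3, $t3, $t0: $t3=0&8=0
after sub $t0, $t0, 1: $t0=8-1=7
cmp $t0, 5  (cmp 7,5)
bne body: taken
after and $t3, $t3, $t0: $t3=0&7=0
after sub $t0, $t0, 1: $t0=7-1=6
cmp $t0, 5  (cmp 6,5)
bne body: taken
after and $t3, $t3, $t0: $t3=0&6=0
after sub $t0, $t0, 1: $t0=6-1=5
cmp $t0, 5  (cmp 5,5)
bne body: not taken
after mul $t7, $t3, 12: $t7=0*12=0
halt.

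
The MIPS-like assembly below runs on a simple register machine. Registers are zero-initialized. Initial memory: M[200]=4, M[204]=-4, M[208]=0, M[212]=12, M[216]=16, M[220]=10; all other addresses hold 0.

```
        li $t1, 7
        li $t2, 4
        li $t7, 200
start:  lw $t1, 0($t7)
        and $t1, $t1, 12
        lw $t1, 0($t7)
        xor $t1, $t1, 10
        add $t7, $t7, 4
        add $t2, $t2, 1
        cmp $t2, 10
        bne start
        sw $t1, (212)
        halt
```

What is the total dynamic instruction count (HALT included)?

53

li $t1, 7 → $t1=7
li $t2, 4 → $t2=4
li $t7, 200 → $t7=200
lw $t1, 0($t7) → $t1=M[200]=4
and $t1, $t1, 12 → $t1=4&12=4
lw $t1, 0($t7) → $t1=M[200]=4
xor $t1, $t1, 10 → $t1=4^10=14
add $t7, $t7, 4 → $t7=200+4=204
add $t2, $t2, 1 → $t2=4+1=5
cmp $t2, 10  (cmp 5,10)
bne start: taken
lw $t1, 0($t7) → $t1=M[204]=-4
and $t1, $t1, 12 → $t1=(-4)&12=12
lw $t1, 0($t7) → $t1=M[204]=-4
xor $t1, $t1, 10 → $t1=(-4)^10=-10
add $t7, $t7, 4 → $t7=204+4=208
add $t2, $t2, 1 → $t2=5+1=6
cmp $t2, 10  (cmp 6,10)
bne start: taken
lw $t1, 0($t7) → $t1=M[208]=0
and $t1, $t1, 12 → $t1=0&12=0
lw $t1, 0($t7) → $t1=M[208]=0
xor $t1, $t1, 10 → $t1=0^10=10
add $t7, $t7, 4 → $t7=208+4=212
add $t2, $t2, 1 → $t2=6+1=7
cmp $t2, 10  (cmp 7,10)
bne start: taken
lw $t1, 0($t7) → $t1=M[212]=12
and $t1, $t1, 12 → $t1=12&12=12
lw $t1, 0($t7) → $t1=M[212]=12
xor $t1, $t1, 10 → $t1=12^10=6
add $t7, $t7, 4 → $t7=212+4=216
add $t2, $t2, 1 → $t2=7+1=8
cmp $t2, 10  (cmp 8,10)
bne start: taken
lw $t1, 0($t7) → $t1=M[216]=16
and $t1, $t1, 12 → $t1=16&12=0
lw $t1, 0($t7) → $t1=M[216]=16
xor $t1, $t1, 10 → $t1=16^10=26
add $t7, $t7, 4 → $t7=216+4=220
add $t2, $t2, 1 → $t2=8+1=9
cmp $t2, 10  (cmp 9,10)
bne start: taken
lw $t1, 0($t7) → $t1=M[220]=10
and $t1, $t1, 12 → $t1=10&12=8
lw $t1, 0($t7) → $t1=M[220]=10
xor $t1, $t1, 10 → $t1=10^10=0
add $t7, $t7, 4 → $t7=220+4=224
add $t2, $t2, 1 → $t2=9+1=10
cmp $t2, 10  (cmp 10,10)
bne start: not taken
sw $t1, (212) → M[212]=0
halt.
Total executed instructions: 53.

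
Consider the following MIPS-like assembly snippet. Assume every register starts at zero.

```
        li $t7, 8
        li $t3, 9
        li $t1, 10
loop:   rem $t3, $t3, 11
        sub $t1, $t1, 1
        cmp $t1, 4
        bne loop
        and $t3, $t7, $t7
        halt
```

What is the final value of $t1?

4

$t7=8
$t3=9
$t1=10
$t3=9%11=9
$t1=10-1=9
cmp $t1, 4  (cmp 9,4)
bne loop: taken
$t3=9%11=9
$t1=9-1=8
cmp $t1, 4  (cmp 8,4)
bne loop: taken
$t3=9%11=9
$t1=8-1=7
cmp $t1, 4  (cmp 7,4)
bne loop: taken
$t3=9%11=9
$t1=7-1=6
cmp $t1, 4  (cmp 6,4)
bne loop: taken
$t3=9%11=9
$t1=6-1=5
cmp $t1, 4  (cmp 5,4)
bne loop: taken
$t3=9%11=9
$t1=5-1=4
cmp $t1, 4  (cmp 4,4)
bne loop: not taken
$t3=8&8=8
halt.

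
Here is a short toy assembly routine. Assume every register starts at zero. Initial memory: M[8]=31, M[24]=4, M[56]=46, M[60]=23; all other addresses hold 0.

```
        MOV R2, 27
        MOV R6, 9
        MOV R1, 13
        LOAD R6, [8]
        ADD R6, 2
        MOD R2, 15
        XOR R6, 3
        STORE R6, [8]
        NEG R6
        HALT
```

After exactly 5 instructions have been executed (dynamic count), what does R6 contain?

33

after MOV R2, 27: R2=27
after MOV R6, 9: R6=9
after MOV R1, 13: R1=13
after LOAD R6, [8]: R6=M[8]=31
after ADD R6, 2: R6=31+2=33
After step 5: R6 = 33.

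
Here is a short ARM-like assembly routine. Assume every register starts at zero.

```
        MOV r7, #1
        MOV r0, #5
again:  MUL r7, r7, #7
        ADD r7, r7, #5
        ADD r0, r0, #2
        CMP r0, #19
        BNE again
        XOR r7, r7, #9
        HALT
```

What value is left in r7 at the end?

r7=1
r0=5
r7=1*7=7
r7=7+5=12
r0=5+2=7
CMP r0, #19  (cmp 7,19)
BNE again: taken
r7=12*7=84
r7=84+5=89
r0=7+2=9
CMP r0, #19  (cmp 9,19)
BNE again: taken
r7=89*7=623
r7=623+5=628
r0=9+2=11
CMP r0, #19  (cmp 11,19)
BNE again: taken
r7=628*7=4396
r7=4396+5=4401
r0=11+2=13
CMP r0, #19  (cmp 13,19)
BNE again: taken
r7=4401*7=30807
r7=30807+5=30812
r0=13+2=15
CMP r0, #19  (cmp 15,19)
BNE again: taken
r7=30812*7=215684
r7=215684+5=215689
r0=15+2=17
CMP r0, #19  (cmp 17,19)
BNE again: taken
r7=215689*7=1509823
r7=1509823+5=1509828
r0=17+2=19
CMP r0, #19  (cmp 19,19)
BNE again: not taken
r7=1509828^9=1509837
halt.

1509837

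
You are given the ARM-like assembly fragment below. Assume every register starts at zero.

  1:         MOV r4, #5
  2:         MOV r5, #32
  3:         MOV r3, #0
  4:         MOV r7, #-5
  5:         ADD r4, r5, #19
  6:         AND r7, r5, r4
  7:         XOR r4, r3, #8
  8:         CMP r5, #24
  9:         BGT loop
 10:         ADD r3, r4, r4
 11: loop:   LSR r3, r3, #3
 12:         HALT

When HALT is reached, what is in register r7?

32

after MOV r4, #5: r4=5
after MOV r5, #32: r5=32
after MOV r3, #0: r3=0
after MOV r7, #-5: r7=-5
after ADD r4, r5, #19: r4=32+19=51
after AND r7, r5, r4: r7=32&51=32
after XOR r4, r3, #8: r4=0^8=8
CMP r5, #24  (cmp 32,24)
BGT loop: taken
after LSR r3, r3, #3: r3=0>>3=0
halt.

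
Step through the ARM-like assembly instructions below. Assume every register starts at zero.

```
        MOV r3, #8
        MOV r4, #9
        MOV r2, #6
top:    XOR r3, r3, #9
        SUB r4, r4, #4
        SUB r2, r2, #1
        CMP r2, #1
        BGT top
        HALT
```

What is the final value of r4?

-11

MOV r3, #8 → r3=8
MOV r4, #9 → r4=9
MOV r2, #6 → r2=6
XOR r3, r3, #9 → r3=8^9=1
SUB r4, r4, #4 → r4=9-4=5
SUB r2, r2, #1 → r2=6-1=5
CMP r2, #1  (cmp 5,1)
BGT top: taken
XOR r3, r3, #9 → r3=1^9=8
SUB r4, r4, #4 → r4=5-4=1
SUB r2, r2, #1 → r2=5-1=4
CMP r2, #1  (cmp 4,1)
BGT top: taken
XOR r3, r3, #9 → r3=8^9=1
SUB r4, r4, #4 → r4=1-4=-3
SUB r2, r2, #1 → r2=4-1=3
CMP r2, #1  (cmp 3,1)
BGT top: taken
XOR r3, r3, #9 → r3=1^9=8
SUB r4, r4, #4 → r4=(-3)-4=-7
SUB r2, r2, #1 → r2=3-1=2
CMP r2, #1  (cmp 2,1)
BGT top: taken
XOR r3, r3, #9 → r3=8^9=1
SUB r4, r4, #4 → r4=(-7)-4=-11
SUB r2, r2, #1 → r2=2-1=1
CMP r2, #1  (cmp 1,1)
BGT top: not taken
halt.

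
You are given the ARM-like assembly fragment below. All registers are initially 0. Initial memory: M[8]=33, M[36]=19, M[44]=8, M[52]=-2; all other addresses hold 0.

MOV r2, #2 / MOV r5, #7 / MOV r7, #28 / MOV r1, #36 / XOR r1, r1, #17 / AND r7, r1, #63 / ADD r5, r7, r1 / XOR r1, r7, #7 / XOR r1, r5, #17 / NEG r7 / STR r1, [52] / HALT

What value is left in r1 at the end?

MOV r2, #2 → r2=2
MOV r5, #7 → r5=7
MOV r7, #28 → r7=28
MOV r1, #36 → r1=36
XOR r1, r1, #17 → r1=36^17=53
AND r7, r1, #63 → r7=53&63=53
ADD r5, r7, r1 → r5=53+53=106
XOR r1, r7, #7 → r1=53^7=50
XOR r1, r5, #17 → r1=106^17=123
NEG r7 → r7=-(53)=-53
STR r1, [52] → M[52]=123
halt.

123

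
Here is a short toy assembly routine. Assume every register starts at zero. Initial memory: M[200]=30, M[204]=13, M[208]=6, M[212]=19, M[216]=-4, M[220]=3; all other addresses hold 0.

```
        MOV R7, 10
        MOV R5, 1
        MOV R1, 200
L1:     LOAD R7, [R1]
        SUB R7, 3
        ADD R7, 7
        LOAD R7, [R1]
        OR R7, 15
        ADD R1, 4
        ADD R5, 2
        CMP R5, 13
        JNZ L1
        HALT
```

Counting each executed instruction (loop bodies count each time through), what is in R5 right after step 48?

11

MOV R7, 10 → R7=10
MOV R5, 1 → R5=1
MOV R1, 200 → R1=200
LOAD R7, [R1] → R7=M[200]=30
SUB R7, 3 → R7=30-3=27
ADD R7, 7 → R7=27+7=34
LOAD R7, [R1] → R7=M[200]=30
OR R7, 15 → R7=30|15=31
ADD R1, 4 → R1=200+4=204
ADD R5, 2 → R5=1+2=3
CMP R5, 13  (cmp 3,13)
JNZ L1: taken
LOAD R7, [R1] → R7=M[204]=13
SUB R7, 3 → R7=13-3=10
ADD R7, 7 → R7=10+7=17
LOAD R7, [R1] → R7=M[204]=13
OR R7, 15 → R7=13|15=15
ADD R1, 4 → R1=204+4=208
ADD R5, 2 → R5=3+2=5
CMP R5, 13  (cmp 5,13)
JNZ L1: taken
LOAD R7, [R1] → R7=M[208]=6
SUB R7, 3 → R7=6-3=3
ADD R7, 7 → R7=3+7=10
LOAD R7, [R1] → R7=M[208]=6
OR R7, 15 → R7=6|15=15
ADD R1, 4 → R1=208+4=212
ADD R5, 2 → R5=5+2=7
CMP R5, 13  (cmp 7,13)
JNZ L1: taken
LOAD R7, [R1] → R7=M[212]=19
SUB R7, 3 → R7=19-3=16
ADD R7, 7 → R7=16+7=23
LOAD R7, [R1] → R7=M[212]=19
OR R7, 15 → R7=19|15=31
ADD R1, 4 → R1=212+4=216
ADD R5, 2 → R5=7+2=9
CMP R5, 13  (cmp 9,13)
JNZ L1: taken
LOAD R7, [R1] → R7=M[216]=-4
SUB R7, 3 → R7=(-4)-3=-7
ADD R7, 7 → R7=(-7)+7=0
LOAD R7, [R1] → R7=M[216]=-4
OR R7, 15 → R7=(-4)|15=-1
ADD R1, 4 → R1=216+4=220
ADD R5, 2 → R5=9+2=11
CMP R5, 13  (cmp 11,13)
JNZ L1: taken
After step 48: R5 = 11.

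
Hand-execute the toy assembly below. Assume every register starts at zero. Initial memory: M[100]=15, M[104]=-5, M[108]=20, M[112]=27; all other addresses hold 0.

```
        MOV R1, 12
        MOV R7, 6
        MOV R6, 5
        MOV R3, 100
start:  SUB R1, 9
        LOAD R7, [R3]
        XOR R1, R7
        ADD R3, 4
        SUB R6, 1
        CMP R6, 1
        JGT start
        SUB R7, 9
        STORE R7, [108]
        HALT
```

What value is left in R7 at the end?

after MOV R1, 12: R1=12
after MOV R7, 6: R7=6
after MOV R6, 5: R6=5
after MOV R3, 100: R3=100
after SUB R1, 9: R1=12-9=3
after LOAD R7, [R3]: R7=M[100]=15
after XOR R1, R7: R1=3^15=12
after ADD R3, 4: R3=100+4=104
after SUB R6, 1: R6=5-1=4
CMP R6, 1  (cmp 4,1)
JGT start: taken
after SUB R1, 9: R1=12-9=3
after LOAD R7, [R3]: R7=M[104]=-5
after XOR R1, R7: R1=3^(-5)=-8
after ADD R3, 4: R3=104+4=108
after SUB R6, 1: R6=4-1=3
CMP R6, 1  (cmp 3,1)
JGT start: taken
after SUB R1, 9: R1=(-8)-9=-17
after LOAD R7, [R3]: R7=M[108]=20
after XOR R1, R7: R1=(-17)^20=-5
after ADD R3, 4: R3=108+4=112
after SUB R6, 1: R6=3-1=2
CMP R6, 1  (cmp 2,1)
JGT start: taken
after SUB R1, 9: R1=(-5)-9=-14
after LOAD R7, [R3]: R7=M[112]=27
after XOR R1, R7: R1=(-14)^27=-23
after ADD R3, 4: R3=112+4=116
after SUB R6, 1: R6=2-1=1
CMP R6, 1  (cmp 1,1)
JGT start: not taken
after SUB R7, 9: R7=27-9=18
STORE R7, [108] → M[108]=18
halt.

18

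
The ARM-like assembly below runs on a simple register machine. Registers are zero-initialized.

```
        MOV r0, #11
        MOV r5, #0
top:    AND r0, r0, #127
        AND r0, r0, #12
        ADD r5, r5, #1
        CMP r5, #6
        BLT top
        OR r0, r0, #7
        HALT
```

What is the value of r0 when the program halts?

15

MOV r0, #11 → r0=11
MOV r5, #0 → r5=0
AND r0, r0, #127 → r0=11&127=11
AND r0, r0, #12 → r0=11&12=8
ADD r5, r5, #1 → r5=0+1=1
CMP r5, #6  (cmp 1,6)
BLT top: taken
AND r0, r0, #127 → r0=8&127=8
AND r0, r0, #12 → r0=8&12=8
ADD r5, r5, #1 → r5=1+1=2
CMP r5, #6  (cmp 2,6)
BLT top: taken
AND r0, r0, #127 → r0=8&127=8
AND r0, r0, #12 → r0=8&12=8
ADD r5, r5, #1 → r5=2+1=3
CMP r5, #6  (cmp 3,6)
BLT top: taken
AND r0, r0, #127 → r0=8&127=8
AND r0, r0, #12 → r0=8&12=8
ADD r5, r5, #1 → r5=3+1=4
CMP r5, #6  (cmp 4,6)
BLT top: taken
AND r0, r0, #127 → r0=8&127=8
AND r0, r0, #12 → r0=8&12=8
ADD r5, r5, #1 → r5=4+1=5
CMP r5, #6  (cmp 5,6)
BLT top: taken
AND r0, r0, #127 → r0=8&127=8
AND r0, r0, #12 → r0=8&12=8
ADD r5, r5, #1 → r5=5+1=6
CMP r5, #6  (cmp 6,6)
BLT top: not taken
OR r0, r0, #7 → r0=8|7=15
halt.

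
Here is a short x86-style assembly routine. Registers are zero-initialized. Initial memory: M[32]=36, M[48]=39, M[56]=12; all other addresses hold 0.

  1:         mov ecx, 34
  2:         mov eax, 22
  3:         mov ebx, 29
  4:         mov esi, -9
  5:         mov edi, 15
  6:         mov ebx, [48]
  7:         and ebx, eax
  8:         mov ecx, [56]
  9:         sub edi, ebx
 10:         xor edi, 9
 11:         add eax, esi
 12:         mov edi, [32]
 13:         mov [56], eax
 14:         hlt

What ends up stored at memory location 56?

13

mov ecx, 34 → ecx=34
mov eax, 22 → eax=22
mov ebx, 29 → ebx=29
mov esi, -9 → esi=-9
mov edi, 15 → edi=15
mov ebx, [48] → ebx=M[48]=39
and ebx, eax → ebx=39&22=6
mov ecx, [56] → ecx=M[56]=12
sub edi, ebx → edi=15-6=9
xor edi, 9 → edi=9^9=0
add eax, esi → eax=22+(-9)=13
mov edi, [32] → edi=M[32]=36
mov [56], eax → M[56]=13
halt.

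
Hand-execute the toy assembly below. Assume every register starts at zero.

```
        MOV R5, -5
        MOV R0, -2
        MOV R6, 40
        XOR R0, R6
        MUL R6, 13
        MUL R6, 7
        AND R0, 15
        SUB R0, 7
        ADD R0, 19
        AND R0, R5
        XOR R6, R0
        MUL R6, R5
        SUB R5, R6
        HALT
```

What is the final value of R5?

after MOV R5, -5: R5=-5
after MOV R0, -2: R0=-2
after MOV R6, 40: R6=40
after XOR R0, R6: R0=(-2)^40=-42
after MUL R6, 13: R6=40*13=520
after MUL R6, 7: R6=520*7=3640
after AND R0, 15: R0=(-42)&15=6
after SUB R0, 7: R0=6-7=-1
after ADD R0, 19: R0=(-1)+19=18
after AND R0, R5: R0=18&(-5)=18
after XOR R6, R0: R6=3640^18=3626
after MUL R6, R5: R6=3626*(-5)=-18130
after SUB R5, R6: R5=(-5)-(-18130)=18125
halt.

18125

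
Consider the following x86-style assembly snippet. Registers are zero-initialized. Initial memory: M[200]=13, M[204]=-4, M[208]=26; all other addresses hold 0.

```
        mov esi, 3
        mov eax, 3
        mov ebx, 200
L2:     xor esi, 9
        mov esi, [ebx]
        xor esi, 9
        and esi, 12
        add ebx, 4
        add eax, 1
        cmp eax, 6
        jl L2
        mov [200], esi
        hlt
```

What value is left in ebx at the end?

after mov esi, 3: esi=3
after mov eax, 3: eax=3
after mov ebx, 200: ebx=200
after xor esi, 9: esi=3^9=10
after mov esi, [ebx]: esi=M[200]=13
after xor esi, 9: esi=13^9=4
after and esi, 12: esi=4&12=4
after add ebx, 4: ebx=200+4=204
after add eax, 1: eax=3+1=4
cmp eax, 6  (cmp 4,6)
jl L2: taken
after xor esi, 9: esi=4^9=13
after mov esi, [ebx]: esi=M[204]=-4
after xor esi, 9: esi=(-4)^9=-11
after and esi, 12: esi=(-11)&12=4
after add ebx, 4: ebx=204+4=208
after add eax, 1: eax=4+1=5
cmp eax, 6  (cmp 5,6)
jl L2: taken
after xor esi, 9: esi=4^9=13
after mov esi, [ebx]: esi=M[208]=26
after xor esi, 9: esi=26^9=19
after and esi, 12: esi=19&12=0
after add ebx, 4: ebx=208+4=212
after add eax, 1: eax=5+1=6
cmp eax, 6  (cmp 6,6)
jl L2: not taken
mov [200], esi → M[200]=0
halt.

212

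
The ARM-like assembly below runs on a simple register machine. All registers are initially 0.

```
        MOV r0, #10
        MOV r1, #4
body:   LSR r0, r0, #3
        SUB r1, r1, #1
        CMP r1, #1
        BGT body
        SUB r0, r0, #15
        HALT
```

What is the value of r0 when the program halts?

MOV r0, #10 → r0=10
MOV r1, #4 → r1=4
LSR r0, r0, #3 → r0=10>>3=1
SUB r1, r1, #1 → r1=4-1=3
CMP r1, #1  (cmp 3,1)
BGT body: taken
LSR r0, r0, #3 → r0=1>>3=0
SUB r1, r1, #1 → r1=3-1=2
CMP r1, #1  (cmp 2,1)
BGT body: taken
LSR r0, r0, #3 → r0=0>>3=0
SUB r1, r1, #1 → r1=2-1=1
CMP r1, #1  (cmp 1,1)
BGT body: not taken
SUB r0, r0, #15 → r0=0-15=-15
halt.

-15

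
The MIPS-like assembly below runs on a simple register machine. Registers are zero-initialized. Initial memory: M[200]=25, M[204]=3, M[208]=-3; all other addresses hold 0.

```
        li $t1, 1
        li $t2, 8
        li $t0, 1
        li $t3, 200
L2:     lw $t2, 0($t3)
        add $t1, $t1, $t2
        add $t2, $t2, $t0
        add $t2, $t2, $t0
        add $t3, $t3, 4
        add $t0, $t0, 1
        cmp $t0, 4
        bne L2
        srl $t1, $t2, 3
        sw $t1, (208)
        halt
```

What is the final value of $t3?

$t1=1
$t2=8
$t0=1
$t3=200
$t2=M[200]=25
$t1=1+25=26
$t2=25+1=26
$t2=26+1=27
$t3=200+4=204
$t0=1+1=2
cmp $t0, 4  (cmp 2,4)
bne L2: taken
$t2=M[204]=3
$t1=26+3=29
$t2=3+2=5
$t2=5+2=7
$t3=204+4=208
$t0=2+1=3
cmp $t0, 4  (cmp 3,4)
bne L2: taken
$t2=M[208]=-3
$t1=29+(-3)=26
$t2=(-3)+3=0
$t2=0+3=3
$t3=208+4=212
$t0=3+1=4
cmp $t0, 4  (cmp 4,4)
bne L2: not taken
$t1=3>>3=0
sw $t1, (208) → M[208]=0
halt.

212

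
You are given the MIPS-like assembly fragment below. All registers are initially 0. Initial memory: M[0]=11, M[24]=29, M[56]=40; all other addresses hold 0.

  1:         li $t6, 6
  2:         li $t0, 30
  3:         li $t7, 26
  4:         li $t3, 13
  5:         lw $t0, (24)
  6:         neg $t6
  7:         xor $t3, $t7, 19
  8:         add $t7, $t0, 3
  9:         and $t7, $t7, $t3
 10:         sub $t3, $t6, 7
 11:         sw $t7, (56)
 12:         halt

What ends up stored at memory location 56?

0

after li $t6, 6: $t6=6
after li $t0, 30: $t0=30
after li $t7, 26: $t7=26
after li $t3, 13: $t3=13
after lw $t0, (24): $t0=M[24]=29
after neg $t6: $t6=-(6)=-6
after xor $t3, $t7, 19: $t3=26^19=9
after add $t7, $t0, 3: $t7=29+3=32
after and $t7, $t7, $t3: $t7=32&9=0
after sub $t3, $t6, 7: $t3=(-6)-7=-13
sw $t7, (56) → M[56]=0
halt.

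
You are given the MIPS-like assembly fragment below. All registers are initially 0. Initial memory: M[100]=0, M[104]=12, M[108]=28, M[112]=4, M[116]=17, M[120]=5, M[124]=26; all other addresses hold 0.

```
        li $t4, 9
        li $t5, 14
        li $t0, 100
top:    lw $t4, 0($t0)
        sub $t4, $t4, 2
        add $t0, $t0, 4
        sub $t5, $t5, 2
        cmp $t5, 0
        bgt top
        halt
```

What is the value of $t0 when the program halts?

li $t4, 9 → $t4=9
li $t5, 14 → $t5=14
li $t0, 100 → $t0=100
lw $t4, 0($t0) → $t4=M[100]=0
sub $t4, $t4, 2 → $t4=0-2=-2
add $t0, $t0, 4 → $t0=100+4=104
sub $t5, $t5, 2 → $t5=14-2=12
cmp $t5, 0  (cmp 12,0)
bgt top: taken
lw $t4, 0($t0) → $t4=M[104]=12
sub $t4, $t4, 2 → $t4=12-2=10
add $t0, $t0, 4 → $t0=104+4=108
sub $t5, $t5, 2 → $t5=12-2=10
cmp $t5, 0  (cmp 10,0)
bgt top: taken
lw $t4, 0($t0) → $t4=M[108]=28
sub $t4, $t4, 2 → $t4=28-2=26
add $t0, $t0, 4 → $t0=108+4=112
sub $t5, $t5, 2 → $t5=10-2=8
cmp $t5, 0  (cmp 8,0)
bgt top: taken
lw $t4, 0($t0) → $t4=M[112]=4
sub $t4, $t4, 2 → $t4=4-2=2
add $t0, $t0, 4 → $t0=112+4=116
sub $t5, $t5, 2 → $t5=8-2=6
cmp $t5, 0  (cmp 6,0)
bgt top: taken
lw $t4, 0($t0) → $t4=M[116]=17
sub $t4, $t4, 2 → $t4=17-2=15
add $t0, $t0, 4 → $t0=116+4=120
sub $t5, $t5, 2 → $t5=6-2=4
cmp $t5, 0  (cmp 4,0)
bgt top: taken
lw $t4, 0($t0) → $t4=M[120]=5
sub $t4, $t4, 2 → $t4=5-2=3
add $t0, $t0, 4 → $t0=120+4=124
sub $t5, $t5, 2 → $t5=4-2=2
cmp $t5, 0  (cmp 2,0)
bgt top: taken
lw $t4, 0($t0) → $t4=M[124]=26
sub $t4, $t4, 2 → $t4=26-2=24
add $t0, $t0, 4 → $t0=124+4=128
sub $t5, $t5, 2 → $t5=2-2=0
cmp $t5, 0  (cmp 0,0)
bgt top: not taken
halt.

128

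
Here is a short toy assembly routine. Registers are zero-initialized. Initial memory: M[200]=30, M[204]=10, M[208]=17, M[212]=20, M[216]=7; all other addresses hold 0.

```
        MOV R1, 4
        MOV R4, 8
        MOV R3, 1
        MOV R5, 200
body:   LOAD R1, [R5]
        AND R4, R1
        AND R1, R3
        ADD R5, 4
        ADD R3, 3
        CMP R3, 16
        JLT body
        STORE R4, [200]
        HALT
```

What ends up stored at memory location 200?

MOV R1, 4 → R1=4
MOV R4, 8 → R4=8
MOV R3, 1 → R3=1
MOV R5, 200 → R5=200
LOAD R1, [R5] → R1=M[200]=30
AND R4, R1 → R4=8&30=8
AND R1, R3 → R1=30&1=0
ADD R5, 4 → R5=200+4=204
ADD R3, 3 → R3=1+3=4
CMP R3, 16  (cmp 4,16)
JLT body: taken
LOAD R1, [R5] → R1=M[204]=10
AND R4, R1 → R4=8&10=8
AND R1, R3 → R1=10&4=0
ADD R5, 4 → R5=204+4=208
ADD R3, 3 → R3=4+3=7
CMP R3, 16  (cmp 7,16)
JLT body: taken
LOAD R1, [R5] → R1=M[208]=17
AND R4, R1 → R4=8&17=0
AND R1, R3 → R1=17&7=1
ADD R5, 4 → R5=208+4=212
ADD R3, 3 → R3=7+3=10
CMP R3, 16  (cmp 10,16)
JLT body: taken
LOAD R1, [R5] → R1=M[212]=20
AND R4, R1 → R4=0&20=0
AND R1, R3 → R1=20&10=0
ADD R5, 4 → R5=212+4=216
ADD R3, 3 → R3=10+3=13
CMP R3, 16  (cmp 13,16)
JLT body: taken
LOAD R1, [R5] → R1=M[216]=7
AND R4, R1 → R4=0&7=0
AND R1, R3 → R1=7&13=5
ADD R5, 4 → R5=216+4=220
ADD R3, 3 → R3=13+3=16
CMP R3, 16  (cmp 16,16)
JLT body: not taken
STORE R4, [200] → M[200]=0
halt.

0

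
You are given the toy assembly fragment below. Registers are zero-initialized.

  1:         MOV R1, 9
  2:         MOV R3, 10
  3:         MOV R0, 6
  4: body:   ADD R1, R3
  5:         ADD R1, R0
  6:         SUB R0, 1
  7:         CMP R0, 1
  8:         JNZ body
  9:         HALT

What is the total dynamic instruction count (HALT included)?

29

R1=9
R3=10
R0=6
R1=9+10=19
R1=19+6=25
R0=6-1=5
CMP R0, 1  (cmp 5,1)
JNZ body: taken
R1=25+10=35
R1=35+5=40
R0=5-1=4
CMP R0, 1  (cmp 4,1)
JNZ body: taken
R1=40+10=50
R1=50+4=54
R0=4-1=3
CMP R0, 1  (cmp 3,1)
JNZ body: taken
R1=54+10=64
R1=64+3=67
R0=3-1=2
CMP R0, 1  (cmp 2,1)
JNZ body: taken
R1=67+10=77
R1=77+2=79
R0=2-1=1
CMP R0, 1  (cmp 1,1)
JNZ body: not taken
halt.
Total executed instructions: 29.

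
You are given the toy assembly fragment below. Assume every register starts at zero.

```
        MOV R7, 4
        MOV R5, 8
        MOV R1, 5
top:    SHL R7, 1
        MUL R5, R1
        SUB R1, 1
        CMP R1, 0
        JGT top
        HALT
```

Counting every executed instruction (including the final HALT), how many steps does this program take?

29

R7=4
R5=8
R1=5
R7=4<<1=8
R5=8*5=40
R1=5-1=4
CMP R1, 0  (cmp 4,0)
JGT top: taken
R7=8<<1=16
R5=40*4=160
R1=4-1=3
CMP R1, 0  (cmp 3,0)
JGT top: taken
R7=16<<1=32
R5=160*3=480
R1=3-1=2
CMP R1, 0  (cmp 2,0)
JGT top: taken
R7=32<<1=64
R5=480*2=960
R1=2-1=1
CMP R1, 0  (cmp 1,0)
JGT top: taken
R7=64<<1=128
R5=960*1=960
R1=1-1=0
CMP R1, 0  (cmp 0,0)
JGT top: not taken
halt.
Total executed instructions: 29.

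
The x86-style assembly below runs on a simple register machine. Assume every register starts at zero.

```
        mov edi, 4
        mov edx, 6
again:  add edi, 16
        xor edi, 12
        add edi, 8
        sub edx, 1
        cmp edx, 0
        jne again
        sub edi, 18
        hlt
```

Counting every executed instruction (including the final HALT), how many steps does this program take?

40

mov edi, 4 → edi=4
mov edx, 6 → edx=6
add edi, 16 → edi=4+16=20
xor edi, 12 → edi=20^12=24
add edi, 8 → edi=24+8=32
sub edx, 1 → edx=6-1=5
cmp edx, 0  (cmp 5,0)
jne again: taken
add edi, 16 → edi=32+16=48
xor edi, 12 → edi=48^12=60
add edi, 8 → edi=60+8=68
sub edx, 1 → edx=5-1=4
cmp edx, 0  (cmp 4,0)
jne again: taken
add edi, 16 → edi=68+16=84
xor edi, 12 → edi=84^12=88
add edi, 8 → edi=88+8=96
sub edx, 1 → edx=4-1=3
cmp edx, 0  (cmp 3,0)
jne again: taken
add edi, 16 → edi=96+16=112
xor edi, 12 → edi=112^12=124
add edi, 8 → edi=124+8=132
sub edx, 1 → edx=3-1=2
cmp edx, 0  (cmp 2,0)
jne again: taken
add edi, 16 → edi=132+16=148
xor edi, 12 → edi=148^12=152
add edi, 8 → edi=152+8=160
sub edx, 1 → edx=2-1=1
cmp edx, 0  (cmp 1,0)
jne again: taken
add edi, 16 → edi=160+16=176
xor edi, 12 → edi=176^12=188
add edi, 8 → edi=188+8=196
sub edx, 1 → edx=1-1=0
cmp edx, 0  (cmp 0,0)
jne again: not taken
sub edi, 18 → edi=196-18=178
halt.
Total executed instructions: 40.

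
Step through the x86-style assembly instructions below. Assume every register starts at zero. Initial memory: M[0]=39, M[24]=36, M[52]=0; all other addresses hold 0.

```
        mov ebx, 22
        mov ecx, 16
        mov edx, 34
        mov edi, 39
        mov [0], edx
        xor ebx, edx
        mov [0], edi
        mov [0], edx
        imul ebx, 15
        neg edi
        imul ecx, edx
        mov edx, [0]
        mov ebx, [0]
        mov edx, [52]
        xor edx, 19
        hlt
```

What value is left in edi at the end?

-39

after mov ebx, 22: ebx=22
after mov ecx, 16: ecx=16
after mov edx, 34: edx=34
after mov edi, 39: edi=39
mov [0], edx → M[0]=34
after xor ebx, edx: ebx=22^34=52
mov [0], edi → M[0]=39
mov [0], edx → M[0]=34
after imul ebx, 15: ebx=52*15=780
after neg edi: edi=-(39)=-39
after imul ecx, edx: ecx=16*34=544
after mov edx, [0]: edx=M[0]=34
after mov ebx, [0]: ebx=M[0]=34
after mov edx, [52]: edx=M[52]=0
after xor edx, 19: edx=0^19=19
halt.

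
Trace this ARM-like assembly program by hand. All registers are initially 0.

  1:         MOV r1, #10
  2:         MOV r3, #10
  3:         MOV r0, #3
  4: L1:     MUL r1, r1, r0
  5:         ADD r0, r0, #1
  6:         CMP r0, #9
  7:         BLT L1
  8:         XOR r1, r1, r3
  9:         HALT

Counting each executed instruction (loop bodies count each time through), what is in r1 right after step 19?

r1=10
r3=10
r0=3
r1=10*3=30
r0=3+1=4
CMP r0, #9  (cmp 4,9)
BLT L1: taken
r1=30*4=120
r0=4+1=5
CMP r0, #9  (cmp 5,9)
BLT L1: taken
r1=120*5=600
r0=5+1=6
CMP r0, #9  (cmp 6,9)
BLT L1: taken
r1=600*6=3600
r0=6+1=7
CMP r0, #9  (cmp 7,9)
BLT L1: taken
After step 19: r1 = 3600.

3600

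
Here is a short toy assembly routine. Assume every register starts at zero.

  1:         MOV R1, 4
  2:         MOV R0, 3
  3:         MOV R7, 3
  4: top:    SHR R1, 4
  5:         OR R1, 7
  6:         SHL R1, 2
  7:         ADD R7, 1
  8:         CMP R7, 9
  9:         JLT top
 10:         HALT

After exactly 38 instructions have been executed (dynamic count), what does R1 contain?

28

MOV R1, 4 → R1=4
MOV R0, 3 → R0=3
MOV R7, 3 → R7=3
SHR R1, 4 → R1=4>>4=0
OR R1, 7 → R1=0|7=7
SHL R1, 2 → R1=7<<2=28
ADD R7, 1 → R7=3+1=4
CMP R7, 9  (cmp 4,9)
JLT top: taken
SHR R1, 4 → R1=28>>4=1
OR R1, 7 → R1=1|7=7
SHL R1, 2 → R1=7<<2=28
ADD R7, 1 → R7=4+1=5
CMP R7, 9  (cmp 5,9)
JLT top: taken
SHR R1, 4 → R1=28>>4=1
OR R1, 7 → R1=1|7=7
SHL R1, 2 → R1=7<<2=28
ADD R7, 1 → R7=5+1=6
CMP R7, 9  (cmp 6,9)
JLT top: taken
SHR R1, 4 → R1=28>>4=1
OR R1, 7 → R1=1|7=7
SHL R1, 2 → R1=7<<2=28
ADD R7, 1 → R7=6+1=7
CMP R7, 9  (cmp 7,9)
JLT top: taken
SHR R1, 4 → R1=28>>4=1
OR R1, 7 → R1=1|7=7
SHL R1, 2 → R1=7<<2=28
ADD R7, 1 → R7=7+1=8
CMP R7, 9  (cmp 8,9)
JLT top: taken
SHR R1, 4 → R1=28>>4=1
OR R1, 7 → R1=1|7=7
SHL R1, 2 → R1=7<<2=28
ADD R7, 1 → R7=8+1=9
CMP R7, 9  (cmp 9,9)
After step 38: R1 = 28.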